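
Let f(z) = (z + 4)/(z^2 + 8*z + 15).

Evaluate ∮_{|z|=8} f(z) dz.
By the residue theorem, ∮_C f(z) dz = 2πi · (sum of the residues of f at the poles inside |z| = 8).

The denominator factors as (z + 3)*(z + 5), so the singularities of f are simple poles at z = -3, z = -5.
  |-3|² = 9 < 64 = 8², so this pole is inside the contour.
  |-5|² = 25 < 64 = 8², so this pole is inside the contour.

With P(z) = z + 4 and Q(z) = z^2 + 8*z + 15, each pole is simple, so Res(f, z₀) = P(z₀)/Q'(z₀) with Q'(z) = 2*z + 8.
  Res(f, -3) = P(-3)/Q'(-3) = (1)/(2) = 1/2
  Res(f, -5) = P(-5)/Q'(-5) = (-1)/(-2) = 1/2

Sum of residues inside C: 1
∮_C f(z) dz = 2πi · (1) = 2*I*pi

Final answer: 2*I*pi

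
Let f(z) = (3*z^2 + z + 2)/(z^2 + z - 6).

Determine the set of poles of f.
The singularities of f are the zeros of the denominator. Factoring,
  z^2 + z - 6 = (z - 2)*(z + 3)
so the candidates are z = 2, z = -3.

Check the numerator P(z) = 3*z^2 + z + 2 at each one:
  P(2) = 16 ≠ 0, so z = 2 is a (simple) pole.
  P(-3) = 26 ≠ 0, so z = -3 is a (simple) pole.

Poles of f: {-3, 2}

Final answer: {-3, 2}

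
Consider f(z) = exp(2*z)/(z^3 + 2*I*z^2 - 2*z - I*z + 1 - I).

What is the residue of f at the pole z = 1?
Write f(z) = P(z)/Q(z) with P(z) = exp(2*z) and Q(z) = z^3 + 2*I*z^2 - 2*z - I*z + 1 - I.
The denominator factors as Q(z) = (z - 1)*(z + 1 + I)*(z + I), so z = 1 is a simple zero of Q and P is analytic there; z = 1 is therefore a simple pole and
  Res(f, z₀) = P(z₀)/Q'(z₀).

Q'(z) = 3*z^2 + 4*I*z - 2 - I, so Q'(1) = 1 + 3*I.
P(1) = exp(2).

Res(f, 1) = (exp(2))/(1 + 3*I) = (1/10 - 3*I/10)*exp(2)

Final answer: (1/10 - 3*I/10)*exp(2)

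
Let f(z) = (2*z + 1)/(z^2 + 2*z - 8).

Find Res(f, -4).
7/6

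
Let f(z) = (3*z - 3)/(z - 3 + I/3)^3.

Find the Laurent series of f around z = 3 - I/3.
Put w = z - (3 - I/3), i.e. z = w + 3 - I/3. The denominator is w^3, so it suffices to rewrite the numerator in powers of w.

P(z) = 3*z - 3
P(w + 3 - I/3) = 6 - I + 3*w

Dividing each term by w^3:
  f = (6 - I)/w^3 + 3/w^2

Substituting back w = z - 3 + I/3:
  f(z) = (6 - I)/(z - 3 + I/3)^3 + 3/(z - 3 + I/3)^2

The series is finite because the numerator is a polynomial; the negative powers form the principal part.

Final answer: (6 - I)/(z - 3 + I/3)^3 + 3/(z - 3 + I/3)^2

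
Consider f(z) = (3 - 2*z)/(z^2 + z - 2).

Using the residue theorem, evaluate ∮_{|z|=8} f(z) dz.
By the residue theorem, ∮_C f(z) dz = 2πi · (sum of the residues of f at the poles inside |z| = 8).

The denominator factors as (z - 1)*(z + 2), so the singularities of f are simple poles at z = 1, z = -2.
  |1|² = 1 < 64 = 8², so this pole is inside the contour.
  |-2|² = 4 < 64 = 8², so this pole is inside the contour.

With P(z) = 3 - 2*z and Q(z) = z^2 + z - 2, each pole is simple, so Res(f, z₀) = P(z₀)/Q'(z₀) with Q'(z) = 2*z + 1.
  Res(f, 1) = P(1)/Q'(1) = (1)/(3) = 1/3
  Res(f, -2) = P(-2)/Q'(-2) = (7)/(-3) = -7/3

Sum of residues inside C: -2
∮_C f(z) dz = 2πi · (-2) = -4*I*pi

Final answer: -4*I*pi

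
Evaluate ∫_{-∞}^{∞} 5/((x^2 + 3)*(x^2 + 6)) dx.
Let f(z) = 5/((z^2 + 3)*(z^2 + 6)). The denominator has no real zeros and deg Q - deg P = 4 ≥ 2, so the integral of f over the upper semicircle |z| = R tends to 0 as R → ∞. Closing the contour in the upper half-plane,
  ∫_{-∞}^{∞} f(x) dx = 2πi · Σ Res(f, z_k)  over the poles with Im z_k > 0.

Zeros of the denominator: z^2 + 3 = 0 gives z = ±sqrt(3)*I; z^2 + 6 = 0 gives z = ±sqrt(6)*I.
Upper half-plane: z = sqrt(3)*I, z = sqrt(6)*I (simple).

Each pole is a simple zero of Q(z) = z^4 + 9*z^2 + 18, so Res(f, z₀) = P(z₀)/Q'(z₀) with P(z) = 5, Q'(z) = 4*z^3 + 18*z:
  Res(f, sqrt(3)*I) = (5)/(6*sqrt(3)*I) = -5*sqrt(3)*I/18
  Res(f, sqrt(6)*I) = (5)/(-6*sqrt(6)*I) = 5*sqrt(6)*I/36

Sum of residues: 5*I*(-2*sqrt(3) + sqrt(6))/36
∫_{-∞}^{∞} f(x) dx = 2πi · (5*I*(-2*sqrt(3) + sqrt(6))/36) = 5*pi*(-sqrt(6) + 2*sqrt(3))/18

Final answer: 5*pi*(-sqrt(6) + 2*sqrt(3))/18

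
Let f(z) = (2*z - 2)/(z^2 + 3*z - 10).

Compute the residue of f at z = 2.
Write f(z) = P(z)/Q(z) with P(z) = 2*z - 2 and Q(z) = z^2 + 3*z - 10.
The denominator factors as Q(z) = (z - 2)*(z + 5), so z = 2 is a simple zero of Q and P is analytic there; z = 2 is therefore a simple pole and
  Res(f, z₀) = P(z₀)/Q'(z₀).

Q'(z) = 2*z + 3, so Q'(2) = 7.
P(2) = 2.

Res(f, 2) = (2)/(7) = 2/7

Final answer: 2/7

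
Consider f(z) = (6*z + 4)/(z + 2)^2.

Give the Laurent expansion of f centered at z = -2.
Put w = z - (-2), i.e. z = w - 2. The denominator is w^2, so it suffices to rewrite the numerator in powers of w.

P(z) = 6*z + 4
P(w - 2) = -8 + 6*w

Dividing each term by w^2:
  f = -8/w^2 + 6/w

Substituting back w = z + 2:
  f(z) = -8/(z + 2)^2 + 6/(z + 2)

The series is finite because the numerator is a polynomial; the negative powers form the principal part, and the coefficient of 1/(z + 2) gives Res(f, -2) = 6.

Final answer: -8/(z + 2)^2 + 6/(z + 2)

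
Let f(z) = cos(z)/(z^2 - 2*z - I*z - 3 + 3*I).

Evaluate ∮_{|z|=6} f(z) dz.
By the residue theorem, ∮_C f(z) dz = 2πi · (sum of the residues of f at the poles inside |z| = 6).

The denominator factors as (z + 1 - I)*(z - 3), so the singularities of f are simple poles at z = -1 + I, z = 3.
  |-1 + I|² = 2 < 36 = 6², so this pole is inside the contour.
  |3|² = 9 < 36 = 6², so this pole is inside the contour.

With P(z) = cos(z) and Q(z) = z^2 - 2*z - I*z - 3 + 3*I, each pole is simple, so Res(f, z₀) = P(z₀)/Q'(z₀) with Q'(z) = 2*z - 2 - I.
  Res(f, -1 + I) = P(-1 + I)/Q'(-1 + I) = (cos(1 - I))/(-4 + I) = (-4/17 - I/17)*cos(1 - I)
  Res(f, 3) = P(3)/Q'(3) = (cos(3))/(4 - I) = (4/17 + I/17)*cos(3)

Sum of residues inside C: (-4/17 - I/17)*cos(1 - I) + (4/17 + I/17)*cos(3)
∮_C f(z) dz = 2πi · ((-4/17 - I/17)*cos(1 - I) + (4/17 + I/17)*cos(3)) = pi*(-2/17 + 8*I/17)*cos(3) + pi*(2/17 - 8*I/17)*cos(1 - I)

Final answer: pi*(-2/17 + 8*I/17)*cos(3) + pi*(2/17 - 8*I/17)*cos(1 - I)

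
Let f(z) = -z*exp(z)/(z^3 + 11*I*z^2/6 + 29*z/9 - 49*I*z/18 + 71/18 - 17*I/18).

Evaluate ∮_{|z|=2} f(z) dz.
By the residue theorem, ∮_C f(z) dz = 2πi · (sum of the residues of f at the poles inside |z| = 2).

The denominator factors as (z + 2/3 + I/3)*(z - 1 - 3*I/2)*(z + 1/3 + 3*I), so the singularities of f are simple poles at z = -2/3 - I/3, z = 1 + 3*I/2, z = -1/3 - 3*I.
  |-2/3 - I/3|² = 5/9 < 4 = 2², so this pole is inside the contour.
  |1 + 3*I/2|² = 13/4 < 4 = 2², so this pole is inside the contour.
  |-1/3 - 3*I|² = 82/9 > 4 = 2², so this pole is outside the contour.

With P(z) = -z*exp(z) and Q(z) = z^3 + 11*I*z^2/6 + 29*z/9 - 49*I*z/18 + 71/18 - 17*I/18, each pole is simple, so Res(f, z₀) = P(z₀)/Q'(z₀) with Q'(z) = 3*z^2 + 11*I*z/3 + 29/9 - 49*I/18.
  Res(f, -2/3 - I/3) = P(-2/3 - I/3)/Q'(-2/3 - I/3) = ((2/3 + I/3)*exp(-2/3 - I/3))/(49/9 - 23*I/6) = (762/14365 + 1416*I/14365)*exp(-2/3 - I/3)
  Res(f, 1 + 3*I/2) = P(1 + 3*I/2)/Q'(1 + 3*I/2) = ((-1 - 3*I/2)*exp(1 + 3*I/2))/(-217/36 + 179*I/18) = (-11520/175253 + 24606*I/175253)*exp(1 + 3*I/2)

Sum of residues inside C: (-11520/175253 + 24606*I/175253)*exp(1 + 3*I/2) + (762/14365 + 1416*I/14365)*exp(-2/3 - I/3)
∮_C f(z) dz = 2πi · ((-11520/175253 + 24606*I/175253)*exp(1 + 3*I/2) + (762/14365 + 1416*I/14365)*exp(-2/3 - I/3)) = pi*(-49212/175253 - 23040*I/175253)*exp(1 + 3*I/2) + pi*(-2832/14365 + 1524*I/14365)*exp(-2/3 - I/3)

Final answer: pi*(-49212/175253 - 23040*I/175253)*exp(1 + 3*I/2) + pi*(-2832/14365 + 1524*I/14365)*exp(-2/3 - I/3)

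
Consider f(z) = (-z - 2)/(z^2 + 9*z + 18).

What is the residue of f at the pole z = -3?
Write f(z) = P(z)/Q(z) with P(z) = -z - 2 and Q(z) = z^2 + 9*z + 18.
The denominator factors as Q(z) = (z + 6)*(z + 3), so z = -3 is a simple zero of Q and P is analytic there; z = -3 is therefore a simple pole and
  Res(f, z₀) = P(z₀)/Q'(z₀).

Q'(z) = 2*z + 9, so Q'(-3) = 3.
P(-3) = 1.

Res(f, -3) = (1)/(3) = 1/3

Final answer: 1/3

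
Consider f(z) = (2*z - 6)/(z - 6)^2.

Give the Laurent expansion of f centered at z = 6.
Put w = z - (6), i.e. z = w + 6. The denominator is w^2, so it suffices to rewrite the numerator in powers of w.

P(z) = 2*z - 6
P(w + 6) = 6 + 2*w

Dividing each term by w^2:
  f = 6/w^2 + 2/w

Substituting back w = z - 6:
  f(z) = 6/(z - 6)^2 + 2/(z - 6)

The series is finite because the numerator is a polynomial; the negative powers form the principal part, and the coefficient of 1/(z - 6) gives Res(f, 6) = 2.

Final answer: 6/(z - 6)^2 + 2/(z - 6)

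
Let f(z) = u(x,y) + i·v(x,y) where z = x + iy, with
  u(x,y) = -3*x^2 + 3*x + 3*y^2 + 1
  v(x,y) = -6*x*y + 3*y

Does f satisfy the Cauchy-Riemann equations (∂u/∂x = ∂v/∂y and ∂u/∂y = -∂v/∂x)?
∂u/∂x = 3 - 6*x
∂v/∂y = 3 - 6*x
∂u/∂y = 6*y
∂v/∂x = -6*y
∂u/∂x = ∂v/∂y and ∂u/∂y = -∂v/∂x hold identically; f is analytic.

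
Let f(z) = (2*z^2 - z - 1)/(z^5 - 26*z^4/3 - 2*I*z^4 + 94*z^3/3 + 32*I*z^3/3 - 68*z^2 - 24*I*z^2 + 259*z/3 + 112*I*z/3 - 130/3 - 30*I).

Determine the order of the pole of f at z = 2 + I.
Factor the denominator:
  z^5 - 26*z^4/3 - 2*I*z^4 + 94*z^3/3 + 32*I*z^3/3 - 68*z^2 - 24*I*z^2 + 259*z/3 + 112*I*z/3 - 130/3 - 30*I = (z - 2 - I)^4*(z - 2/3 + 2*I)

The numerator P(z) = 2*z^2 - z - 1 has P(2 + I) = 3 + 7*I ≠ 0, so no factor of (z - 2 - I) cancels.
Near z = 2 + I we can therefore write f(z) = g(z)/(z - 2 - I)^4 with g analytic at 2 + I and g(2 + I) ≠ 0 (g is the numerator divided by the remaining denominator factors).

Hence z = 2 + I is a pole of order 4.

Final answer: 4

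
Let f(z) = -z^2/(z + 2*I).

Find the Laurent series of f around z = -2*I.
Put w = z - (-2*I), i.e. z = w - 2*I. The denominator is w, so it suffices to rewrite the numerator in powers of w.

P(z) = -z^2
P(w - 2*I) = 4 + 4*I*w - w^2

Dividing each term by w:
  f = 4/w + 4*I - w

Substituting back w = z + 2*I:
  f(z) = 4/(z + 2*I) + 4*I - (z + 2*I)

The series is finite because the numerator is a polynomial; the negative powers form the principal part, and the coefficient of 1/(z + 2*I) gives Res(f, -2*I) = 4.

Final answer: 4/(z + 2*I) + 4*I - (z + 2*I)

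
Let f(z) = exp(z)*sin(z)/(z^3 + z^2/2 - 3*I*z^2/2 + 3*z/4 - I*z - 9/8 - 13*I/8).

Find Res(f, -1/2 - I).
Write f(z) = P(z)/Q(z) with P(z) = exp(z)*sin(z) and Q(z) = z^3 + z^2/2 - 3*I*z^2/2 + 3*z/4 - I*z - 9/8 - 13*I/8.
The denominator factors as Q(z) = (z - 1/2 - I)*(z + 1/2 - 3*I/2)*(z + 1/2 + I), so z = -1/2 - I is a simple zero of Q and P is analytic there; z = -1/2 - I is therefore a simple pole and
  Res(f, z₀) = P(z₀)/Q'(z₀).

Q'(z) = 3*z^2 + z - 3*I*z + 3/4 - I, so Q'(-1/2 - I) = -5 + 5*I/2.
P(-1/2 - I) = -exp(-1/2 - I)*sin(1/2 + I).

Res(f, -1/2 - I) = (-exp(-1/2 - I)*sin(1/2 + I))/(-5 + 5*I/2) = (4/25 + 2*I/25)*exp(-1/2 - I)*sin(1/2 + I)

Final answer: (4/25 + 2*I/25)*exp(-1/2 - I)*sin(1/2 + I)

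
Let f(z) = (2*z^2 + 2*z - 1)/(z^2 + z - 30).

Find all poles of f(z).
The singularities of f are the zeros of the denominator. Factoring,
  z^2 + z - 30 = (z - 5)*(z + 6)
so the candidates are z = 5, z = -6.

Check the numerator P(z) = 2*z^2 + 2*z - 1 at each one:
  P(5) = 59 ≠ 0, so z = 5 is a (simple) pole.
  P(-6) = 59 ≠ 0, so z = -6 is a (simple) pole.

Poles of f: {-6, 5}

Final answer: {-6, 5}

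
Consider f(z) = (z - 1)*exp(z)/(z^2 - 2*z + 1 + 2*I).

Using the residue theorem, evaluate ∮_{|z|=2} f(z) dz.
By the residue theorem, ∮_C f(z) dz = 2πi · (sum of the residues of f at the poles inside |z| = 2).

The denominator factors as (z - I)*(z - 2 + I), so the singularities of f are simple poles at z = I, z = 2 - I.
  |I|² = 1 < 4 = 2², so this pole is inside the contour.
  |2 - I|² = 5 > 4 = 2², so this pole is outside the contour.

With P(z) = (z - 1)*exp(z) and Q(z) = z^2 - 2*z + 1 + 2*I, each pole is simple, so Res(f, z₀) = P(z₀)/Q'(z₀) with Q'(z) = 2*z - 2.
  Res(f, I) = P(I)/Q'(I) = ((-1 + I)*exp(I))/(-2 + 2*I) = exp(I)/2

∮_C f(z) dz = 2πi · (exp(I)/2) = I*pi*exp(I)

Final answer: I*pi*exp(I)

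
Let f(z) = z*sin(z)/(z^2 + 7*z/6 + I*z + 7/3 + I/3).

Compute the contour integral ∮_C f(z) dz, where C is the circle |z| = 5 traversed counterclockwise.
pi*(-24/65 - 88*I/65)*sin(2/3 + 2*I) + pi*(24/65 - 42*I/65)*sin(1/2 - I)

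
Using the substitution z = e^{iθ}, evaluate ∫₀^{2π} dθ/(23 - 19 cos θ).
sqrt(42)*pi/42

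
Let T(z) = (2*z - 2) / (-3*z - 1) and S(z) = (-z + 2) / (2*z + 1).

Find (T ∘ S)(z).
(T ∘ S)(z) = T(S(z)) = ((2)*S(z) + (-2))/((-3)*S(z) + (-1)). Multiply numerator and denominator by 2*z + 1:
  numerator:   (2)*(-z + 2) + (-2)*(2*z + 1) = -6*z + 2
  denominator: (-3)*(-z + 2) + (-1)*(2*z + 1) = z - 7
(T ∘ S)(z) = (-6*z + 2)/(z - 7)

Final answer: (-6*z + 2)/(z - 7)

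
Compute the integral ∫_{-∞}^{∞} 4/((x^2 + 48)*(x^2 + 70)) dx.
pi*(-6*sqrt(70) + 35*sqrt(3))/2310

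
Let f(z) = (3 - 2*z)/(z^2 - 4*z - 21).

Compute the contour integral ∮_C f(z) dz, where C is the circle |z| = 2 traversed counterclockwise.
By the residue theorem, ∮_C f(z) dz = 2πi · (sum of the residues of f at the poles inside |z| = 2).

The denominator factors as (z + 3)*(z - 7), so the singularities of f are simple poles at z = -3, z = 7.
  |-3|² = 9 > 4 = 2², so this pole is outside the contour.
  |7|² = 49 > 4 = 2², so this pole is outside the contour.

No pole lies inside the contour, so f is analytic on and inside C and the integral is 0 (Cauchy's theorem).

Final answer: 0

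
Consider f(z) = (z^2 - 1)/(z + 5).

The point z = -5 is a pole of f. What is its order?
Factor the denominator:
  z + 5 = (z + 5)

The numerator P(z) = z^2 - 1 has P(-5) = 24 ≠ 0, so no factor of (z + 5) cancels.
Near z = -5 we can therefore write f(z) = g(z)/(z + 5) with g analytic at -5 and g(-5) ≠ 0 (g is just the numerator).

Hence z = -5 is a pole of order 1.

Final answer: 1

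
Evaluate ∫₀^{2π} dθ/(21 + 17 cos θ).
sqrt(38)*pi/38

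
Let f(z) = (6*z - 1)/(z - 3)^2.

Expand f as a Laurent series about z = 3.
Put w = z - (3), i.e. z = w + 3. The denominator is w^2, so it suffices to rewrite the numerator in powers of w.

P(z) = 6*z - 1
P(w + 3) = 17 + 6*w

Dividing each term by w^2:
  f = 17/w^2 + 6/w

Substituting back w = z - 3:
  f(z) = 17/(z - 3)^2 + 6/(z - 3)

The series is finite because the numerator is a polynomial; the negative powers form the principal part, and the coefficient of 1/(z - 3) gives Res(f, 3) = 6.

Final answer: 17/(z - 3)^2 + 6/(z - 3)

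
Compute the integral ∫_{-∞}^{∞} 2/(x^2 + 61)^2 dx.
Let f(z) = 2/(z^2 + 61)^2. The denominator has no real zeros and deg Q - deg P = 4 ≥ 2, so the integral of f over the upper semicircle |z| = R tends to 0 as R → ∞. Closing the contour in the upper half-plane,
  ∫_{-∞}^{∞} f(x) dx = 2πi · Σ Res(f, z_k)  over the poles with Im z_k > 0.

Zeros of the denominator: z^2 + 61 = 0 gives z = ±sqrt(61)*I.
Upper half-plane: z = sqrt(61)*I (a pole of order 2).

Write f(z) = g(z)/(z - sqrt(61)*I)^2 with g(z) = 2/(z + sqrt(61)*I)^2. For a double pole, Res(f, z₀) = g'(z₀):
  g'(z) = -4/(z + sqrt(61)*I)^3
  Res(f, sqrt(61)*I) = g'(sqrt(61)*I) = -sqrt(61)*I/7442

∫_{-∞}^{∞} f(x) dx = 2πi · (-sqrt(61)*I/7442) = sqrt(61)*pi/3721

Final answer: sqrt(61)*pi/3721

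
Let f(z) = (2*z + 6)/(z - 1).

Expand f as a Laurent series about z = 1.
Put w = z - (1), i.e. z = w + 1. The denominator is w, so it suffices to rewrite the numerator in powers of w.

P(z) = 2*z + 6
P(w + 1) = 8 + 2*w

Dividing each term by w:
  f = 8/w + 2

Substituting back w = z - 1:
  f(z) = 8/(z - 1) + 2

The series is finite because the numerator is a polynomial; the negative powers form the principal part, and the coefficient of 1/(z - 1) gives Res(f, 1) = 8.

Final answer: 8/(z - 1) + 2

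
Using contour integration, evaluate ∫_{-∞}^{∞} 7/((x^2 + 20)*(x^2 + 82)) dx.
Let f(z) = 7/((z^2 + 20)*(z^2 + 82)). The denominator has no real zeros and deg Q - deg P = 4 ≥ 2, so the integral of f over the upper semicircle |z| = R tends to 0 as R → ∞. Closing the contour in the upper half-plane,
  ∫_{-∞}^{∞} f(x) dx = 2πi · Σ Res(f, z_k)  over the poles with Im z_k > 0.

Zeros of the denominator: z^2 + 82 = 0 gives z = ±sqrt(82)*I; z^2 + 20 = 0 gives z = ±2*sqrt(5)*I.
Upper half-plane: z = 2*sqrt(5)*I, z = sqrt(82)*I (simple).

Each pole is a simple zero of Q(z) = z^4 + 102*z^2 + 1640, so Res(f, z₀) = P(z₀)/Q'(z₀) with P(z) = 7, Q'(z) = 4*z^3 + 204*z:
  Res(f, 2*sqrt(5)*I) = (7)/(248*sqrt(5)*I) = -7*sqrt(5)*I/1240
  Res(f, sqrt(82)*I) = (7)/(-124*sqrt(82)*I) = 7*sqrt(82)*I/10168

Sum of residues: 7*I*(-41*sqrt(5) + 5*sqrt(82))/50840
∫_{-∞}^{∞} f(x) dx = 2πi · (7*I*(-41*sqrt(5) + 5*sqrt(82))/50840) = 7*pi*(-5*sqrt(82) + 41*sqrt(5))/25420

Final answer: 7*pi*(-5*sqrt(82) + 41*sqrt(5))/25420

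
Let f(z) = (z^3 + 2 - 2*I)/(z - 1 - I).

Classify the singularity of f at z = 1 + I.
removable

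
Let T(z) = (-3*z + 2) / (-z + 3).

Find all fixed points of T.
T(z) = z means -3*z + 2 = z*(-z + 3), i.e.
  -z^2 + 6*z - 2 = 0.
Discriminant: (6)^2 - 4*(-1)*(-2) = 28, so the roots are real.
  z = (-6 ± sqrt(28))/(2*(-1))
Fixed points: {3 - sqrt(7), sqrt(7) + 3}

Final answer: {3 - sqrt(7), sqrt(7) + 3}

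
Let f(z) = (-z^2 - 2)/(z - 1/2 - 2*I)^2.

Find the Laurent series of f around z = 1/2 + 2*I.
Put w = z - (1/2 + 2*I), i.e. z = w + 1/2 + 2*I. The denominator is w^2, so it suffices to rewrite the numerator in powers of w.

P(z) = -z^2 - 2
P(w + 1/2 + 2*I) = 7/4 - 2*I + (-1 - 4*I)*w - w^2

Dividing each term by w^2:
  f = (7/4 - 2*I)/w^2 + (-1 - 4*I)/w - 1

Substituting back w = z - 1/2 - 2*I:
  f(z) = (7/4 - 2*I)/(z - 1/2 - 2*I)^2 + (-1 - 4*I)/(z - 1/2 - 2*I) - 1

The series is finite because the numerator is a polynomial; the negative powers form the principal part, and the coefficient of 1/(z - 1/2 - 2*I) gives Res(f, 1/2 + 2*I) = -1 - 4*I.

Final answer: (7/4 - 2*I)/(z - 1/2 - 2*I)^2 + (-1 - 4*I)/(z - 1/2 - 2*I) - 1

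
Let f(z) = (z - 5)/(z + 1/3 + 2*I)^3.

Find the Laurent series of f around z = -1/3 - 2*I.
(-16/3 - 2*I)/(z + 1/3 + 2*I)^3 + 1/(z + 1/3 + 2*I)^2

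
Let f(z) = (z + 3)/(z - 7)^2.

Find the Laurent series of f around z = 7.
10/(z - 7)^2 + 1/(z - 7)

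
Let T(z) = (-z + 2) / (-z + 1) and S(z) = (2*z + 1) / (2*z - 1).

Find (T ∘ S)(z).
(T ∘ S)(z) = T(S(z)) = ((-1)*S(z) + (2))/((-1)*S(z) + (1)). Multiply numerator and denominator by 2*z - 1:
  numerator:   (-1)*(2*z + 1) + (2)*(2*z - 1) = 2*z - 3
  denominator: (-1)*(2*z + 1) + (1)*(2*z - 1) = -2
(T ∘ S)(z) = (2*z - 3)/(-2) = (-2*z + 3)/2

Final answer: (-2*z + 3)/2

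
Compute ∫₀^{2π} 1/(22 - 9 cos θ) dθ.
Call the integral J. The integrand is 2π-periodic and we integrate over a full period, so shifting θ does not change the value (θ → θ + π flips the sign of the trig term). Hence
  J = ∫₀^{2π} dθ/(22 + 9 cos θ).
Put z = e^{iθ}: then cos θ = (z + 1/z)/2, dθ = dz/(iz), and z runs once counterclockwise around |z| = 1:
  J = ∮_{|z|=1} 1/(22 + 9*(z + 1/z)/2) · dz/(iz) = (2/i) ∮_{|z|=1} dz/(9*z^2 + 44*z + 9).
The roots of 9*z^2 + 44*z + 9 are z = (-22 ± sqrt(22^2 - 9^2))/9, with sqrt(403) = sqrt(403); their product is 1, so only z₊ = -22/9 + sqrt(403)/9 lies inside the unit circle (z₋ = -22/9 - sqrt(403)/9 lies outside).
z₊ is a simple zero of q(z) = 9*z^2 + 44*z + 9, so Res(1/q, z₊) = 1/q'(z₊) with q'(z) = 18*z + 44; and q'(z₊) = 9*(z₊ - z₋) = 2*sqrt(403).
Therefore J = (2/i) · 2πi · 1/(2*sqrt(403)) = 2*pi/(sqrt(403)) = 2*sqrt(403)*pi/403

Final answer: 2*sqrt(403)*pi/403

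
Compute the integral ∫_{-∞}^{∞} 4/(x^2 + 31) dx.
4*sqrt(31)*pi/31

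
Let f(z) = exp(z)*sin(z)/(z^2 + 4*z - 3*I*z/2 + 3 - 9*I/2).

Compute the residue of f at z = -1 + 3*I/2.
Write f(z) = P(z)/Q(z) with P(z) = exp(z)*sin(z) and Q(z) = z^2 + 4*z - 3*I*z/2 + 3 - 9*I/2.
The denominator factors as Q(z) = (z + 1 - 3*I/2)*(z + 3), so z = -1 + 3*I/2 is a simple zero of Q and P is analytic there; z = -1 + 3*I/2 is therefore a simple pole and
  Res(f, z₀) = P(z₀)/Q'(z₀).

Q'(z) = 2*z + 4 - 3*I/2, so Q'(-1 + 3*I/2) = 2 + 3*I/2.
P(-1 + 3*I/2) = -exp(-1 + 3*I/2)*sin(1 - 3*I/2).

Res(f, -1 + 3*I/2) = (-exp(-1 + 3*I/2)*sin(1 - 3*I/2))/(2 + 3*I/2) = (-8/25 + 6*I/25)*exp(-1 + 3*I/2)*sin(1 - 3*I/2)

Final answer: (-8/25 + 6*I/25)*exp(-1 + 3*I/2)*sin(1 - 3*I/2)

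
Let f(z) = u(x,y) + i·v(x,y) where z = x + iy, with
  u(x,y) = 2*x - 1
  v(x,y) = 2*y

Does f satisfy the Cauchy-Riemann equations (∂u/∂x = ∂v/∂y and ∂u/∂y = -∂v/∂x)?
∂u/∂x = 2
∂v/∂y = 2
∂u/∂y = 0
∂v/∂x = 0
∂u/∂x = ∂v/∂y and ∂u/∂y = -∂v/∂x hold identically; f is analytic.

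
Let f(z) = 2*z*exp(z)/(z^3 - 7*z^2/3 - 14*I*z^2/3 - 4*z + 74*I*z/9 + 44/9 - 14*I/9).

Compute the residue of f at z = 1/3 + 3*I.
Write f(z) = P(z)/Q(z) with P(z) = 2*z*exp(z) and Q(z) = z^3 - 7*z^2/3 - 14*I*z^2/3 - 4*z + 74*I*z/9 + 44/9 - 14*I/9.
The denominator factors as Q(z) = (z - 1 - I)*(z - 1/3 - 3*I)*(z - 1 - 2*I/3), so z = 1/3 + 3*I is a simple zero of Q and P is analytic there; z = 1/3 + 3*I is therefore a simple pole and
  Res(f, z₀) = P(z₀)/Q'(z₀).

Q'(z) = 3*z^2 - 14*z/3 - 28*I*z/3 - 4 + 74*I/9, so Q'(1/3 + 3*I) = -38/9 - 26*I/9.
P(1/3 + 3*I) = (2/3 + 6*I)*exp(1/3 + 3*I).

Res(f, 1/3 + 3*I) = ((2/3 + 6*I)*exp(1/3 + 3*I))/(-38/9 - 26*I/9) = (-204/265 - 237*I/265)*exp(1/3 + 3*I)

Final answer: (-204/265 - 237*I/265)*exp(1/3 + 3*I)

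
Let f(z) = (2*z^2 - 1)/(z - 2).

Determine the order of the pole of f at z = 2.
Factor the denominator:
  z - 2 = (z - 2)

The numerator P(z) = 2*z^2 - 1 has P(2) = 7 ≠ 0, so no factor of (z - 2) cancels.
Near z = 2 we can therefore write f(z) = g(z)/(z - 2) with g analytic at 2 and g(2) ≠ 0 (g is just the numerator).

Hence z = 2 is a pole of order 1.

Final answer: 1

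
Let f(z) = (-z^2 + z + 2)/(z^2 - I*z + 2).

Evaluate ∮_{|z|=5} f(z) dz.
By the residue theorem, ∮_C f(z) dz = 2πi · (sum of the residues of f at the poles inside |z| = 5).

The denominator factors as (z - 2*I)*(z + I), so the singularities of f are simple poles at z = 2*I, z = -I.
  |2*I|² = 4 < 25 = 5², so this pole is inside the contour.
  |-I|² = 1 < 25 = 5², so this pole is inside the contour.

With P(z) = -z^2 + z + 2 and Q(z) = z^2 - I*z + 2, each pole is simple, so Res(f, z₀) = P(z₀)/Q'(z₀) with Q'(z) = 2*z - I.
  Res(f, 2*I) = P(2*I)/Q'(2*I) = (6 + 2*I)/(3*I) = 2/3 - 2*I
  Res(f, -I) = P(-I)/Q'(-I) = (3 - I)/(-3*I) = 1/3 + I

Sum of residues inside C: 1 - I
∮_C f(z) dz = 2πi · (1 - I) = pi*(2 + 2*I)

Final answer: pi*(2 + 2*I)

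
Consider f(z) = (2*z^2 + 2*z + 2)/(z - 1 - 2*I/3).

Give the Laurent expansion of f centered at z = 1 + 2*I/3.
Put w = z - (1 + 2*I/3), i.e. z = w + 1 + 2*I/3. The denominator is w, so it suffices to rewrite the numerator in powers of w.

P(z) = 2*z^2 + 2*z + 2
P(w + 1 + 2*I/3) = 46/9 + 4*I + (6 + 8*I/3)*w + 2*w^2

Dividing each term by w:
  f = (46/9 + 4*I)/w + 6 + 8*I/3 + 2*w

Substituting back w = z - 1 - 2*I/3:
  f(z) = (46/9 + 4*I)/(z - 1 - 2*I/3) + 6 + 8*I/3 + 2*(z - 1 - 2*I/3)

The series is finite because the numerator is a polynomial; the negative powers form the principal part, and the coefficient of 1/(z - 1 - 2*I/3) gives Res(f, 1 + 2*I/3) = 46/9 + 4*I.

Final answer: (46/9 + 4*I)/(z - 1 - 2*I/3) + 6 + 8*I/3 + 2*(z - 1 - 2*I/3)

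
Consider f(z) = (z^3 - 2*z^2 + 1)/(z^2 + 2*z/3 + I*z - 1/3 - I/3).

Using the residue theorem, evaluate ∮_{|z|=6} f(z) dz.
By the residue theorem, ∮_C f(z) dz = 2πi · (sum of the residues of f at the poles inside |z| = 6).

The denominator factors as (z + 1 + I)*(z - 1/3), so the singularities of f are simple poles at z = -1 - I, z = 1/3.
  |-1 - I|² = 2 < 36 = 6², so this pole is inside the contour.
  |1/3|² = 1/9 < 36 = 6², so this pole is inside the contour.

With P(z) = z^3 - 2*z^2 + 1 and Q(z) = z^2 + 2*z/3 + I*z - 1/3 - I/3, each pole is simple, so Res(f, z₀) = P(z₀)/Q'(z₀) with Q'(z) = 2*z + 2/3 + I.
  Res(f, -1 - I) = P(-1 - I)/Q'(-1 - I) = (3 - 6*I)/(-4/3 - I) = 18/25 + 99*I/25
  Res(f, 1/3) = P(1/3)/Q'(1/3) = (22/27)/(4/3 + I) = 88/225 - 22*I/75

Sum of residues inside C: 10/9 + 11*I/3
∮_C f(z) dz = 2πi · (10/9 + 11*I/3) = pi*(-22/3 + 20*I/9)

Final answer: pi*(-22/3 + 20*I/9)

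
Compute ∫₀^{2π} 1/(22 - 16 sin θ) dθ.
sqrt(57)*pi/57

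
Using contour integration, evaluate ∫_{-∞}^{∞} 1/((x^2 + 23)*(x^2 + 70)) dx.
pi*(-23*sqrt(70) + 70*sqrt(23))/75670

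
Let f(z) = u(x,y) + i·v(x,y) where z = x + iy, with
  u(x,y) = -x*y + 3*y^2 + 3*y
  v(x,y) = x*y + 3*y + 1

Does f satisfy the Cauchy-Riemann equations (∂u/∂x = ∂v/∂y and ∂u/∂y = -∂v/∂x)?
∂u/∂x = -y
∂v/∂y = x + 3
∂u/∂y = -x + 6*y + 3
∂v/∂x = y
∂u/∂x ≠ ∂v/∂y and ∂u/∂y ≠ -∂v/∂x; the Cauchy-Riemann equations are not satisfied, so f is not analytic.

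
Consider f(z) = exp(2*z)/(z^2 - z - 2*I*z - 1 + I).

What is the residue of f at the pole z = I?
Write f(z) = P(z)/Q(z) with P(z) = exp(2*z) and Q(z) = z^2 - z - 2*I*z - 1 + I.
The denominator factors as Q(z) = (z - I)*(z - 1 - I), so z = I is a simple zero of Q and P is analytic there; z = I is therefore a simple pole and
  Res(f, z₀) = P(z₀)/Q'(z₀).

Q'(z) = 2*z - 1 - 2*I, so Q'(I) = -1.
P(I) = exp(2*I).

Res(f, I) = (exp(2*I))/(-1) = -exp(2*I)

Final answer: -exp(2*I)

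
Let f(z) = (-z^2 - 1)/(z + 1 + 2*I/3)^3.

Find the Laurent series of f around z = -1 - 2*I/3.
(-14/9 - 4*I/3)/(z + 1 + 2*I/3)^3 + (2 + 4*I/3)/(z + 1 + 2*I/3)^2 - 1/(z + 1 + 2*I/3)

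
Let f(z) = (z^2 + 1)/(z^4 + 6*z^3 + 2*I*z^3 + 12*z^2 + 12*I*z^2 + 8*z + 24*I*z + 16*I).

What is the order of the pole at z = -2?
Factor the denominator:
  z^4 + 6*z^3 + 2*I*z^3 + 12*z^2 + 12*I*z^2 + 8*z + 24*I*z + 16*I = (z + 2)^3*(z + 2*I)

The numerator P(z) = z^2 + 1 has P(-2) = 5 ≠ 0, so no factor of (z + 2) cancels.
Near z = -2 we can therefore write f(z) = g(z)/(z + 2)^3 with g analytic at -2 and g(-2) ≠ 0 (g is the numerator divided by the remaining denominator factors).

Hence z = -2 is a pole of order 3.

Final answer: 3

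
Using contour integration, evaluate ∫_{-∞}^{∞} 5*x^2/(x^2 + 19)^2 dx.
Let f(z) = 5*z^2/(z^2 + 19)^2. The denominator has no real zeros and deg Q - deg P = 2 ≥ 2, so the integral of f over the upper semicircle |z| = R tends to 0 as R → ∞. Closing the contour in the upper half-plane,
  ∫_{-∞}^{∞} f(x) dx = 2πi · Σ Res(f, z_k)  over the poles with Im z_k > 0.

Zeros of the denominator: z^2 + 19 = 0 gives z = ±sqrt(19)*I.
Upper half-plane: z = sqrt(19)*I (a pole of order 2).

Write f(z) = g(z)/(z - sqrt(19)*I)^2 with g(z) = 5*z^2/(z + sqrt(19)*I)^2. For a double pole, Res(f, z₀) = g'(z₀):
  g'(z) = 10*sqrt(19)*I*z/(z + sqrt(19)*I)^3
  Res(f, sqrt(19)*I) = g'(sqrt(19)*I) = -5*sqrt(19)*I/76

∫_{-∞}^{∞} f(x) dx = 2πi · (-5*sqrt(19)*I/76) = 5*sqrt(19)*pi/38

Final answer: 5*sqrt(19)*pi/38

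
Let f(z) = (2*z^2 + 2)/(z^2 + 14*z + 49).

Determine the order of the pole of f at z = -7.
Factor the denominator:
  z^2 + 14*z + 49 = (z + 7)^2

The numerator P(z) = 2*z^2 + 2 has P(-7) = 100 ≠ 0, so no factor of (z + 7) cancels.
Near z = -7 we can therefore write f(z) = g(z)/(z + 7)^2 with g analytic at -7 and g(-7) ≠ 0 (g is just the numerator).

Hence z = -7 is a pole of order 2.

Final answer: 2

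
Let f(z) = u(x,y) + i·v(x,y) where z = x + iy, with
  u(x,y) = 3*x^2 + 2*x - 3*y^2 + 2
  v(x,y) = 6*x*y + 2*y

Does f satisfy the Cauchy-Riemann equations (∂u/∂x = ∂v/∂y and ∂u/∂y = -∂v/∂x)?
∂u/∂x = 6*x + 2
∂v/∂y = 6*x + 2
∂u/∂y = -6*y
∂v/∂x = 6*y
∂u/∂x = ∂v/∂y and ∂u/∂y = -∂v/∂x hold identically; f is analytic.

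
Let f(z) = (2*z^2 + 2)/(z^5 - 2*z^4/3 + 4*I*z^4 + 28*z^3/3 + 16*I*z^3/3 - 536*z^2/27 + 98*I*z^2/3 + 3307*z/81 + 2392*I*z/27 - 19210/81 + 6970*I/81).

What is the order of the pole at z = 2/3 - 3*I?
Factor the denominator:
  z^5 - 2*z^4/3 + 4*I*z^4 + 28*z^3/3 + 16*I*z^3/3 - 536*z^2/27 + 98*I*z^2/3 + 3307*z/81 + 2392*I*z/27 - 19210/81 + 6970*I/81 = (z - 2/3 + 3*I)^3*(z - 2/3 - 3*I)*(z + 2 - 2*I)

The numerator P(z) = 2*z^2 + 2 has P(2/3 - 3*I) = -136/9 - 8*I ≠ 0, so no factor of (z - 2/3 + 3*I) cancels.
Near z = 2/3 - 3*I we can therefore write f(z) = g(z)/(z - 2/3 + 3*I)^3 with g analytic at 2/3 - 3*I and g(2/3 - 3*I) ≠ 0 (g is the numerator divided by the remaining denominator factors).

Hence z = 2/3 - 3*I is a pole of order 3.

Final answer: 3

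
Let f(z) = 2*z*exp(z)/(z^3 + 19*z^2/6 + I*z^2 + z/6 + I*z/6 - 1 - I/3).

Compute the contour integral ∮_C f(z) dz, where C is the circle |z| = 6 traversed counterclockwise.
By the residue theorem, ∮_C f(z) dz = 2πi · (sum of the residues of f at the poles inside |z| = 6).

The denominator factors as (z + 2/3)*(z + 3 + I)*(z - 1/2), so the singularities of f are simple poles at z = -2/3, z = -3 - I, z = 1/2.
  |-2/3|² = 4/9 < 36 = 6², so this pole is inside the contour.
  |-3 - I|² = 10 < 36 = 6², so this pole is inside the contour.
  |1/2|² = 1/4 < 36 = 6², so this pole is inside the contour.

With P(z) = 2*z*exp(z) and Q(z) = z^3 + 19*z^2/6 + I*z^2 + z/6 + I*z/6 - 1 - I/3, each pole is simple, so Res(f, z₀) = P(z₀)/Q'(z₀) with Q'(z) = 3*z^2 + 19*z/3 + 2*I*z + 1/6 + I/6.
  Res(f, -2/3) = P(-2/3)/Q'(-2/3) = (-4*exp(-2/3)/3)/(-49/18 - 7*I/6) = (12/29 - 36*I/203)*exp(-2/3)
  Res(f, -3 - I) = P(-3 - I)/Q'(-3 - I) = ((-6 - 2*I)*exp(-3 - I))/(43/6 + 35*I/6) = (-984/1537 + 372*I/1537)*exp(-3 - I)
  Res(f, 1/2) = P(1/2)/Q'(1/2) = (exp(1/2))/(49/12 + 7*I/6) = (12/53 - 24*I/371)*exp(1/2)

Sum of residues inside C: (12/53 - 24*I/371)*exp(1/2) + (12/29 - 36*I/203)*exp(-2/3) + (-984/1537 + 372*I/1537)*exp(-3 - I)
∮_C f(z) dz = 2πi · ((12/53 - 24*I/371)*exp(1/2) + (12/29 - 36*I/203)*exp(-2/3) + (-984/1537 + 372*I/1537)*exp(-3 - I)) = pi*(-744/1537 - 1968*I/1537)*exp(-3 - I) + pi*(72/203 + 24*I/29)*exp(-2/3) + pi*(48/371 + 24*I/53)*exp(1/2)

Final answer: pi*(-744/1537 - 1968*I/1537)*exp(-3 - I) + pi*(72/203 + 24*I/29)*exp(-2/3) + pi*(48/371 + 24*I/53)*exp(1/2)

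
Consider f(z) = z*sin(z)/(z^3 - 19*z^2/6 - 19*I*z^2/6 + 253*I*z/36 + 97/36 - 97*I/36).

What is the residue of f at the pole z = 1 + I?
Write f(z) = P(z)/Q(z) with P(z) = z*sin(z) and Q(z) = z^3 - 19*z^2/6 - 19*I*z^2/6 + 253*I*z/36 + 97/36 - 97*I/36.
The denominator factors as Q(z) = (z - 1 - I)*(z - 3/2 - 2*I/3)*(z - 2/3 - 3*I/2), so z = 1 + I is a simple zero of Q and P is analytic there; z = 1 + I is therefore a simple pole and
  Res(f, z₀) = P(z₀)/Q'(z₀).

Q'(z) = 3*z^2 - 19*z/3 - 19*I*z/3 + 253*I/36, so Q'(1 + I) = 13*I/36.
P(1 + I) = (1 + I)*sin(1 + I).

Res(f, 1 + I) = ((1 + I)*sin(1 + I))/(13*I/36) = (36/13 - 36*I/13)*sin(1 + I)

Final answer: (36/13 - 36*I/13)*sin(1 + I)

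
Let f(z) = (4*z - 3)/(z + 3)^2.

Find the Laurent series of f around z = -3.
-15/(z + 3)^2 + 4/(z + 3)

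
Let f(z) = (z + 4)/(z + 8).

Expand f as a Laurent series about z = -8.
Put w = z - (-8), i.e. z = w - 8. The denominator is w, so it suffices to rewrite the numerator in powers of w.

P(z) = z + 4
P(w - 8) = -4 + w

Dividing each term by w:
  f = -4/w + 1

Substituting back w = z + 8:
  f(z) = -4/(z + 8) + 1

The series is finite because the numerator is a polynomial; the negative powers form the principal part, and the coefficient of 1/(z + 8) gives Res(f, -8) = -4.

Final answer: -4/(z + 8) + 1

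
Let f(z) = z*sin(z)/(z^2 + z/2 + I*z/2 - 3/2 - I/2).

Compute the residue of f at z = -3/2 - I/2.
Write f(z) = P(z)/Q(z) with P(z) = z*sin(z) and Q(z) = z^2 + z/2 + I*z/2 - 3/2 - I/2.
The denominator factors as Q(z) = (z + 3/2 + I/2)*(z - 1), so z = -3/2 - I/2 is a simple zero of Q and P is analytic there; z = -3/2 - I/2 is therefore a simple pole and
  Res(f, z₀) = P(z₀)/Q'(z₀).

Q'(z) = 2*z + 1/2 + I/2, so Q'(-3/2 - I/2) = -5/2 - I/2.
P(-3/2 - I/2) = (3/2 + I/2)*sin(3/2 + I/2).

Res(f, -3/2 - I/2) = ((3/2 + I/2)*sin(3/2 + I/2))/(-5/2 - I/2) = (-8/13 - I/13)*sin(3/2 + I/2)

Final answer: (-8/13 - I/13)*sin(3/2 + I/2)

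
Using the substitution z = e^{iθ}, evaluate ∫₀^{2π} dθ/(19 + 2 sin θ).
Call the integral J. The integrand is 2π-periodic and we integrate over a full period, so shifting θ does not change the value (θ → θ + π/2 turns sin θ into cos θ). Hence
  J = ∫₀^{2π} dθ/(19 + 2 cos θ).
Put z = e^{iθ}: then cos θ = (z + 1/z)/2, dθ = dz/(iz), and z runs once counterclockwise around |z| = 1:
  J = ∮_{|z|=1} 1/(19 + 2*(z + 1/z)/2) · dz/(iz) = (2/i) ∮_{|z|=1} dz/(2*z^2 + 38*z + 2).
The roots of 2*z^2 + 38*z + 2 are z = (-19 ± sqrt(19^2 - 2^2))/2, with sqrt(357) = sqrt(357); their product is 1, so only z₊ = -19/2 + sqrt(357)/2 lies inside the unit circle (z₋ = -19/2 - sqrt(357)/2 lies outside).
z₊ is a simple zero of q(z) = 2*z^2 + 38*z + 2, so Res(1/q, z₊) = 1/q'(z₊) with q'(z) = 4*z + 38; and q'(z₊) = 2*(z₊ - z₋) = 2*sqrt(357).
Therefore J = (2/i) · 2πi · 1/(2*sqrt(357)) = 2*pi/(sqrt(357)) = 2*sqrt(357)*pi/357

Final answer: 2*sqrt(357)*pi/357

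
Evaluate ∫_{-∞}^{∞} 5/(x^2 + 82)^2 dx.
Let f(z) = 5/(z^2 + 82)^2. The denominator has no real zeros and deg Q - deg P = 4 ≥ 2, so the integral of f over the upper semicircle |z| = R tends to 0 as R → ∞. Closing the contour in the upper half-plane,
  ∫_{-∞}^{∞} f(x) dx = 2πi · Σ Res(f, z_k)  over the poles with Im z_k > 0.

Zeros of the denominator: z^2 + 82 = 0 gives z = ±sqrt(82)*I.
Upper half-plane: z = sqrt(82)*I (a pole of order 2).

Write f(z) = g(z)/(z - sqrt(82)*I)^2 with g(z) = 5/(z + sqrt(82)*I)^2. For a double pole, Res(f, z₀) = g'(z₀):
  g'(z) = -10/(z + sqrt(82)*I)^3
  Res(f, sqrt(82)*I) = g'(sqrt(82)*I) = -5*sqrt(82)*I/26896

∫_{-∞}^{∞} f(x) dx = 2πi · (-5*sqrt(82)*I/26896) = 5*sqrt(82)*pi/13448

Final answer: 5*sqrt(82)*pi/13448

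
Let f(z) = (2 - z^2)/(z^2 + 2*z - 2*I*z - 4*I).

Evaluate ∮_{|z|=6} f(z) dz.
pi*(4 + 4*I)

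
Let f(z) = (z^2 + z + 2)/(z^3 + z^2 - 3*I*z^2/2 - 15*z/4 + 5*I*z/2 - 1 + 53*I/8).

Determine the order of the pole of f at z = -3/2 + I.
Factor the denominator:
  z^3 + z^2 - 3*I*z^2/2 - 15*z/4 + 5*I*z/2 - 1 + 53*I/8 = (z + 3/2 - I)^2*(z - 2 + I/2)

The numerator P(z) = z^2 + z + 2 has P(-3/2 + I) = 7/4 - 2*I ≠ 0, so no factor of (z + 3/2 - I) cancels.
Near z = -3/2 + I we can therefore write f(z) = g(z)/(z + 3/2 - I)^2 with g analytic at -3/2 + I and g(-3/2 + I) ≠ 0 (g is the numerator divided by the remaining denominator factors).

Hence z = -3/2 + I is a pole of order 2.

Final answer: 2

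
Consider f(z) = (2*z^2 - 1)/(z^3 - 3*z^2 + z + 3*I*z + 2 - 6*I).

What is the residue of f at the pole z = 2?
7/10 - 21*I/10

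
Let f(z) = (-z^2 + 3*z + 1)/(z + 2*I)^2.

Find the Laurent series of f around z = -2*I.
Put w = z - (-2*I), i.e. z = w - 2*I. The denominator is w^2, so it suffices to rewrite the numerator in powers of w.

P(z) = -z^2 + 3*z + 1
P(w - 2*I) = 5 - 6*I + (3 + 4*I)*w - w^2

Dividing each term by w^2:
  f = (5 - 6*I)/w^2 + (3 + 4*I)/w - 1

Substituting back w = z + 2*I:
  f(z) = (5 - 6*I)/(z + 2*I)^2 + (3 + 4*I)/(z + 2*I) - 1

The series is finite because the numerator is a polynomial; the negative powers form the principal part, and the coefficient of 1/(z + 2*I) gives Res(f, -2*I) = 3 + 4*I.

Final answer: (5 - 6*I)/(z + 2*I)^2 + (3 + 4*I)/(z + 2*I) - 1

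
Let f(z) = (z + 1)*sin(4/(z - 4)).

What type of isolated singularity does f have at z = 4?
Let u = z - 4. Then
  sin(4/u) = Σ_{k≥0} (-1)^k (4)^(2k+1)/((2k+1)!·u^(2k+1)) = 4/u - 32/(3*u^3) + 128/(15*u^5) + ...
which has infinitely many negative powers of u, so sin(4/(z - 4)) has an essential singularity at z = 4.
The extra factor z + 1 is a nonzero polynomial; if the product had at most a pole at z = 4, dividing by that polynomial would leave sin(4/(z - 4)) with at most a pole too — contradiction. (Equivalently, the product's Laurent series still has infinitely many negative powers.)
So the singularity is essential.

Final answer: essential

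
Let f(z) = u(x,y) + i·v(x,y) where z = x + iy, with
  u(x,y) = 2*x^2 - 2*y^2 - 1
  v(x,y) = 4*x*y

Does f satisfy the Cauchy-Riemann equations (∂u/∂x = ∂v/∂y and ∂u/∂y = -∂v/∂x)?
∂u/∂x = 4*x
∂v/∂y = 4*x
∂u/∂y = -4*y
∂v/∂x = 4*y
∂u/∂x = ∂v/∂y and ∂u/∂y = -∂v/∂x hold identically; f is analytic.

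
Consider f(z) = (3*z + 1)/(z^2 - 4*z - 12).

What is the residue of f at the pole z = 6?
19/8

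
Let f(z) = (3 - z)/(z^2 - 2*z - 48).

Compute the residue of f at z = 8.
-5/14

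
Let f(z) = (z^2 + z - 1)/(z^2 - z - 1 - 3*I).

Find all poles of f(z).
The singularities of f are the zeros of the denominator. Factoring,
  z^2 - z - 1 - 3*I = (z - 2 - I)*(z + 1 + I)
so the candidates are z = 2 + I, z = -1 - I.

Check the numerator P(z) = z^2 + z - 1 at each one:
  P(2 + I) = 4 + 5*I ≠ 0, so z = 2 + I is a (simple) pole.
  P(-1 - I) = -2 + I ≠ 0, so z = -1 - I is a (simple) pole.

Poles of f: {-1 - I, 2 + I}

Final answer: {-1 - I, 2 + I}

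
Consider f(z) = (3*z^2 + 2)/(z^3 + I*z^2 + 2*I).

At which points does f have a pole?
The singularities of f are the zeros of the denominator. Factoring,
  z^3 + I*z^2 + 2*I = (z - 1 + I)*(z - I)*(z + 1 + I)
so the candidates are z = 1 - I, z = I, z = -1 - I.

Check the numerator P(z) = 3*z^2 + 2 at each one:
  P(1 - I) = 2 - 6*I ≠ 0, so z = 1 - I is a (simple) pole.
  P(I) = -1 ≠ 0, so z = I is a (simple) pole.
  P(-1 - I) = 2 + 6*I ≠ 0, so z = -1 - I is a (simple) pole.

Poles of f: {-1 - I, I, 1 - I}

Final answer: {-1 - I, I, 1 - I}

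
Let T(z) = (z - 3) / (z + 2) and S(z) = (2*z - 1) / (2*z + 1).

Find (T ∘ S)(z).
(-4*z - 4)/(6*z + 1)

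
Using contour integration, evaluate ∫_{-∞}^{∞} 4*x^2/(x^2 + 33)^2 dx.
Let f(z) = 4*z^2/(z^2 + 33)^2. The denominator has no real zeros and deg Q - deg P = 2 ≥ 2, so the integral of f over the upper semicircle |z| = R tends to 0 as R → ∞. Closing the contour in the upper half-plane,
  ∫_{-∞}^{∞} f(x) dx = 2πi · Σ Res(f, z_k)  over the poles with Im z_k > 0.

Zeros of the denominator: z^2 + 33 = 0 gives z = ±sqrt(33)*I.
Upper half-plane: z = sqrt(33)*I (a pole of order 2).

Write f(z) = g(z)/(z - sqrt(33)*I)^2 with g(z) = 4*z^2/(z + sqrt(33)*I)^2. For a double pole, Res(f, z₀) = g'(z₀):
  g'(z) = 8*sqrt(33)*I*z/(z + sqrt(33)*I)^3
  Res(f, sqrt(33)*I) = g'(sqrt(33)*I) = -sqrt(33)*I/33

∫_{-∞}^{∞} f(x) dx = 2πi · (-sqrt(33)*I/33) = 2*sqrt(33)*pi/33

Final answer: 2*sqrt(33)*pi/33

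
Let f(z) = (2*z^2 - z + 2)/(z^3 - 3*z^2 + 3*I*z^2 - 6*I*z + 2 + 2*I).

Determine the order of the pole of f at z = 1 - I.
Factor the denominator:
  z^3 - 3*z^2 + 3*I*z^2 - 6*I*z + 2 + 2*I = (z - 1 + I)^3

The numerator P(z) = 2*z^2 - z + 2 has P(1 - I) = 1 - 3*I ≠ 0, so no factor of (z - 1 + I) cancels.
Near z = 1 - I we can therefore write f(z) = g(z)/(z - 1 + I)^3 with g analytic at 1 - I and g(1 - I) ≠ 0 (g is just the numerator).

Hence z = 1 - I is a pole of order 3.

Final answer: 3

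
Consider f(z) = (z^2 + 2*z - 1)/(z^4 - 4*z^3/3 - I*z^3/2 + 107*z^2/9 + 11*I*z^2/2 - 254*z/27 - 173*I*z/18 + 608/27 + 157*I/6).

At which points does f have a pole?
{-2/3 + 3*I, 1/3 + 2*I, 2/3 - 3*I, 1 - 3*I/2}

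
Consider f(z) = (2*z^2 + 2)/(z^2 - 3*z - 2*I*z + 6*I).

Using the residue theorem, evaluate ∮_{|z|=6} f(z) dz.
pi*(-8 + 12*I)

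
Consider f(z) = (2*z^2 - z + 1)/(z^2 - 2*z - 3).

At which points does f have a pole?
The singularities of f are the zeros of the denominator. Factoring,
  z^2 - 2*z - 3 = (z + 1)*(z - 3)
so the candidates are z = -1, z = 3.

Check the numerator P(z) = 2*z^2 - z + 1 at each one:
  P(-1) = 4 ≠ 0, so z = -1 is a (simple) pole.
  P(3) = 16 ≠ 0, so z = 3 is a (simple) pole.

Poles of f: {-1, 3}

Final answer: {-1, 3}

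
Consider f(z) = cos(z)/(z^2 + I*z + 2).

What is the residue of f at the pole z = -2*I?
Write f(z) = P(z)/Q(z) with P(z) = cos(z) and Q(z) = z^2 + I*z + 2.
The denominator factors as Q(z) = (z + 2*I)*(z - I), so z = -2*I is a simple zero of Q and P is analytic there; z = -2*I is therefore a simple pole and
  Res(f, z₀) = P(z₀)/Q'(z₀).

Q'(z) = 2*z + I, so Q'(-2*I) = -3*I.
P(-2*I) = cosh(2).

Res(f, -2*I) = (cosh(2))/(-3*I) = I*cosh(2)/3

Final answer: I*cosh(2)/3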